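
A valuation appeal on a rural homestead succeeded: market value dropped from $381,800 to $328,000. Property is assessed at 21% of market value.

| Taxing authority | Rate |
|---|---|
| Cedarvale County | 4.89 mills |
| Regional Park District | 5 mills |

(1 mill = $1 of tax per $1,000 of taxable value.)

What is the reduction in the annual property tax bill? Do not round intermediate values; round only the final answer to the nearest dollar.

Old assessed value = $381,800 × 0.21 = $80,178
New assessed value = $328,000 × 0.21 = $68,880
Combined rate = 0.00489 + 0.005 = 0.00989
Old tax = $80,178 × 0.00989 = $792.96042
New tax = $68,880 × 0.00989 = $681.2232
Reduction = $792.96042 − $681.2232 = $111.73722

$112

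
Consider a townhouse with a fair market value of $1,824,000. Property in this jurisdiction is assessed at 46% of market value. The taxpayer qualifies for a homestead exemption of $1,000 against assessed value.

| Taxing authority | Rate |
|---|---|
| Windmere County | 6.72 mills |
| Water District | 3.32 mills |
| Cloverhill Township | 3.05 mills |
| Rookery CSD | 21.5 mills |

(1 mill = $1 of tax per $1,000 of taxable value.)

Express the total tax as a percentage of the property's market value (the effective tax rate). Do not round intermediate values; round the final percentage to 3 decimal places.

Assessed value = $1,824,000 × 0.46 = $839,040
Taxable value = $839,040 − $1,000 = $838,040
Windmere County: $838,040 × 0.00672 = $5,631.6288
Water District: $838,040 × 0.00332 = $2,782.2928
Cloverhill Township: $838,040 × 0.00305 = $2,556.022
Rookery CSD: $838,040 × 0.0215 = $18,017.86
Total tax = $28,987.8036
Effective rate = $28,987.8036 ÷ $1,824,000 = 1.589% of market value

1.589%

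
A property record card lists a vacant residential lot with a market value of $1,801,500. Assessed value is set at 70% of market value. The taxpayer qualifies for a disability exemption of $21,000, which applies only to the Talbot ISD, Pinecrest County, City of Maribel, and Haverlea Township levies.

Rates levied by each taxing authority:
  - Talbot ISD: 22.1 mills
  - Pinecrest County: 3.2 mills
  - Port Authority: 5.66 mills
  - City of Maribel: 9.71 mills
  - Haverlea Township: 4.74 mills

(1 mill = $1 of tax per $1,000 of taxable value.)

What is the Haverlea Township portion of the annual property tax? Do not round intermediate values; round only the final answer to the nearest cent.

$5,877.84

Assessed value = $1,801,500 × 0.7 = $1,261,050
Haverlea Township taxable value = $1,261,050 − $21,000 = $1,240,050
Haverlea Township levy = $1,240,050 × 0.00474 = $5,877.837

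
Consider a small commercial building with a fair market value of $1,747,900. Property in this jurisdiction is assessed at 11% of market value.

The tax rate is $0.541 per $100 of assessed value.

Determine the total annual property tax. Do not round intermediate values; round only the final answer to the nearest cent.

$1,040.18

Assessed value = $1,747,900 × 0.11 = $192,269
Tax = $192,269 × 0.00541 = $1,040.17529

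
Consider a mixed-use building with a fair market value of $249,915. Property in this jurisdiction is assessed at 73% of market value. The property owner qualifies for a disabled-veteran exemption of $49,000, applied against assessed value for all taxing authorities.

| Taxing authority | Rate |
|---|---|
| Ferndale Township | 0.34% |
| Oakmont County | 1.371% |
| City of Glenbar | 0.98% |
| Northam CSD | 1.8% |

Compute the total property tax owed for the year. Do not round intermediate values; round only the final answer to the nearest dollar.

Assessed value = $249,915 × 0.73 = $182,437.95
Taxable value = $182,437.95 − $49,000 = $133,437.95
Ferndale Township: $133,437.95 × 0.0034 = $453.68903
Oakmont County: $133,437.95 × 0.01371 = $1,829.4342945
City of Glenbar: $133,437.95 × 0.0098 = $1,307.69191
Northam CSD: $133,437.95 × 0.018 = $2,401.8831
Total = $453.68903 + $1,829.4342945 + $1,307.69191 + $2,401.8831 = $5,992.6983345

$5,993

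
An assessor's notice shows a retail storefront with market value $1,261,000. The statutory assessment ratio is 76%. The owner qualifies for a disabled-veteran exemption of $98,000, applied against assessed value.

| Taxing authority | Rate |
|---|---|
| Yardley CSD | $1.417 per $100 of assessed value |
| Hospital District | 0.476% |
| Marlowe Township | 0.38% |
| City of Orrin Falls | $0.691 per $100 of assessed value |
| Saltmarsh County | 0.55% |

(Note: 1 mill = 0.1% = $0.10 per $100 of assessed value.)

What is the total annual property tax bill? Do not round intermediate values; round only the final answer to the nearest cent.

Assessed value = $1,261,000 × 0.76 = $958,360
Taxable value = $958,360 − $98,000 = $860,360
Yardley CSD: $860,360 × 0.01417 = $12,191.3012
Hospital District: $860,360 × 0.00476 = $4,095.3136
Marlowe Township: $860,360 × 0.0038 = $3,269.368
City of Orrin Falls: $860,360 × 0.00691 = $5,945.0876
Saltmarsh County: $860,360 × 0.0055 = $4,731.98
Total = $30,233.0504

$30,233.05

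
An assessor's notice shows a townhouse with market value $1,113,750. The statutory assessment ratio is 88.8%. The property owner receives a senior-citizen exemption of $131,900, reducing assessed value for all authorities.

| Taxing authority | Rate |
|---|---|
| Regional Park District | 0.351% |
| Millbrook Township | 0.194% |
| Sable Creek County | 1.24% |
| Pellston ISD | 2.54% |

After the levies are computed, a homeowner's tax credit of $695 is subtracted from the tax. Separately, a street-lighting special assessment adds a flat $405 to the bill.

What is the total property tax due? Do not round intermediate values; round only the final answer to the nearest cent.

$36,780.01

Assessed value = $1,113,750 × 0.888 = $989,010
Taxable value = $989,010 − $131,900 = $857,110
Regional Park District: $857,110 × 0.00351 = $3,008.4561
Millbrook Township: $857,110 × 0.00194 = $1,662.7934
Sable Creek County: $857,110 × 0.0124 = $10,628.164
Pellston ISD: $857,110 × 0.0254 = $21,770.594
Levies subtotal = $37,070.0075
After credit = $37,070.0075 − $695 = $36,375.0075
Total = $36,375.0075 + $405 = $36,780.0075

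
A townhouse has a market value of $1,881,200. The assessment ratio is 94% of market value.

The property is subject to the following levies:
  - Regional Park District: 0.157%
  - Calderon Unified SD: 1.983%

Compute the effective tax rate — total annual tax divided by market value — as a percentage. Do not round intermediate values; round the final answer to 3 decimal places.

Assessed value = $1,881,200 × 0.94 = $1,768,328
Regional Park District: $1,768,328 × 0.00157 = $2,776.27496
Calderon Unified SD: $1,768,328 × 0.01983 = $35,065.94424
Total tax = $37,842.2192
Effective rate = $37,842.2192 ÷ $1,881,200 = 2.012% of market value

2.012%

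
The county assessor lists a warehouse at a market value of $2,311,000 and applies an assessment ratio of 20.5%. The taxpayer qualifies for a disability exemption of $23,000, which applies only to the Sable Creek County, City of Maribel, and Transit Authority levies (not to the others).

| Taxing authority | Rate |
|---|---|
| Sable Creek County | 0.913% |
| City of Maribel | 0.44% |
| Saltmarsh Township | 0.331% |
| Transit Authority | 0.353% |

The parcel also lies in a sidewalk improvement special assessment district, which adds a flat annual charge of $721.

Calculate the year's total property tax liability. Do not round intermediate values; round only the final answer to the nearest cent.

$9,979.01

Assessed value = $2,311,000 × 0.205 = $473,755
Sable Creek County: ($473,755 − $23,000) × 0.00913 = $450,755 × 0.00913 = $4,115.39315
City of Maribel: ($473,755 − $23,000) × 0.0044 = $450,755 × 0.0044 = $1,983.322
Saltmarsh Township: $473,755 × 0.00331 = $1,568.12905
Transit Authority: ($473,755 − $23,000) × 0.00353 = $450,755 × 0.00353 = $1,591.16515
Levies subtotal = $9,258.00935
Total = $9,258.00935 + $721 = $9,979.00935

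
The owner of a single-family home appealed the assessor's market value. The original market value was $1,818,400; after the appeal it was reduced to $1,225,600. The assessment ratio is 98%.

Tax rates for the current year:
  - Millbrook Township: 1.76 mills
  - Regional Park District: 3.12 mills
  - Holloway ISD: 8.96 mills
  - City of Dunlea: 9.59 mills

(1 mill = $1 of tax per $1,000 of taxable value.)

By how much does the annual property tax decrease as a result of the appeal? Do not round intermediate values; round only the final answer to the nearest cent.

$13,611.52

Old assessed value = $1,818,400 × 0.98 = $1,782,032
New assessed value = $1,225,600 × 0.98 = $1,201,088
Combined rate = 0.00176 + 0.00312 + 0.00896 + 0.00959 = 0.02343
Old tax = $1,782,032 × 0.02343 = $41,753.00976
New tax = $1,201,088 × 0.02343 = $28,141.49184
Reduction = $41,753.00976 − $28,141.49184 = $13,611.51792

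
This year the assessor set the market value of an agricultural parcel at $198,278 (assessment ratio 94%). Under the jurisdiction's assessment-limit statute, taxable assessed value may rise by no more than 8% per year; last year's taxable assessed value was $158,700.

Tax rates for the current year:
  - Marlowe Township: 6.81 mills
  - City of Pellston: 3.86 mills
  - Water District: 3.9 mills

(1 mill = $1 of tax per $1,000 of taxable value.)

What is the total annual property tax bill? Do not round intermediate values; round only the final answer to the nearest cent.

Uncapped assessed value = $198,278 × 0.94 = $186,381.32
Cap limit = $158,700 × 1.08 = $171,396
Taxable assessed value = min($186,381.32, $171,396) = $171,396 (cap binds)
Marlowe Township: $171,396 × 0.00681 = $1,167.20676
City of Pellston: $171,396 × 0.00386 = $661.58856
Water District: $171,396 × 0.0039 = $668.4444
Total = $2,497.23972

$2,497.24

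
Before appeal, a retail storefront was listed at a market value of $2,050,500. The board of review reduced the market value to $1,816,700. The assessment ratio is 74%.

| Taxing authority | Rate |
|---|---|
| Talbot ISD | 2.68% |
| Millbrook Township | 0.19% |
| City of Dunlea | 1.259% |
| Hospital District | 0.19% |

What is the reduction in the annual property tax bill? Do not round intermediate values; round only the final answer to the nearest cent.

Old assessed value = $2,050,500 × 0.74 = $1,517,370
New assessed value = $1,816,700 × 0.74 = $1,344,358
Combined rate = 0.0268 + 0.0019 + 0.01259 + 0.0019 = 0.04319
Old tax = $1,517,370 × 0.04319 = $65,535.2103
New tax = $1,344,358 × 0.04319 = $58,062.82202
Reduction = $65,535.2103 − $58,062.82202 = $7,472.38828

$7,472.39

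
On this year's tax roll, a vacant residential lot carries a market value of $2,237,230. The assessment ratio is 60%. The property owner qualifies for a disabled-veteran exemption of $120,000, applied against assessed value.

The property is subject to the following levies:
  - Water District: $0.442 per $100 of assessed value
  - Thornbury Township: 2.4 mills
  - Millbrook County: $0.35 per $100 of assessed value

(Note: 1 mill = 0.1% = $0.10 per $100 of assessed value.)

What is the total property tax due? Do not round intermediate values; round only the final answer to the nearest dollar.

Assessed value = $2,237,230 × 0.6 = $1,342,338
Taxable value = $1,342,338 − $120,000 = $1,222,338
Water District: $1,222,338 × 0.00442 = $5,402.73396
Thornbury Township: $1,222,338 × 0.0024 = $2,933.6112
Millbrook County: $1,222,338 × 0.0035 = $4,278.183
Total = $12,614.52816

$12,615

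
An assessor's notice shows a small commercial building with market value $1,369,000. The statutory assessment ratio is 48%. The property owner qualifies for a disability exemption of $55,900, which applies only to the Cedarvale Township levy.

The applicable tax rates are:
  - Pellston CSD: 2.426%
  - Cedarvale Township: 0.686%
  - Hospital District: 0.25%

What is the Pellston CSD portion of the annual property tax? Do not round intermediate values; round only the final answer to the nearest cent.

Assessed value = $1,369,000 × 0.48 = $657,120
Pellston CSD taxable value = $657,120 (exemption does not apply)
Pellston CSD levy = $657,120 × 0.02426 = $15,941.7312

$15,941.73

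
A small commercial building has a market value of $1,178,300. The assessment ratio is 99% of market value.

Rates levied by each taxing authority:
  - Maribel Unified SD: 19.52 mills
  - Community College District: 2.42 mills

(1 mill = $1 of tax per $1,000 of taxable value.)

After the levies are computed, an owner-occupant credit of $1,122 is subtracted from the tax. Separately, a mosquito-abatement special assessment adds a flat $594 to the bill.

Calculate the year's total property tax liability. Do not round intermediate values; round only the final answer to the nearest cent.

Assessed value = $1,178,300 × 0.99 = $1,166,517
Maribel Unified SD: $1,166,517 × 0.01952 = $22,770.41184
Community College District: $1,166,517 × 0.00242 = $2,822.97114
Levies subtotal = $25,593.38298
After credit = $25,593.38298 − $1,122 = $24,471.38298
Total = $24,471.38298 + $594 = $25,065.38298

$25,065.38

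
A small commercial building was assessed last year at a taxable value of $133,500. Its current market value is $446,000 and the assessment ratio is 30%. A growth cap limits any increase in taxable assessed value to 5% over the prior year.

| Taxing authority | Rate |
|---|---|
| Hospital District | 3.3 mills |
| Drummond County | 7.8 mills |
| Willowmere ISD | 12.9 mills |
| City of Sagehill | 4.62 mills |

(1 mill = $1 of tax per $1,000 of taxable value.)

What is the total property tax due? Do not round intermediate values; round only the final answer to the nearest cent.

Uncapped assessed value = $446,000 × 0.3 = $133,800
Cap limit = $133,500 × 1.05 = $140,175
Taxable assessed value = min($133,800, $140,175) = $133,800 (cap does not bind)
Hospital District: $133,800 × 0.0033 = $441.54
Drummond County: $133,800 × 0.0078 = $1,043.64
Willowmere ISD: $133,800 × 0.0129 = $1,726.02
City of Sagehill: $133,800 × 0.00462 = $618.156
Total = $3,829.356

$3,829.36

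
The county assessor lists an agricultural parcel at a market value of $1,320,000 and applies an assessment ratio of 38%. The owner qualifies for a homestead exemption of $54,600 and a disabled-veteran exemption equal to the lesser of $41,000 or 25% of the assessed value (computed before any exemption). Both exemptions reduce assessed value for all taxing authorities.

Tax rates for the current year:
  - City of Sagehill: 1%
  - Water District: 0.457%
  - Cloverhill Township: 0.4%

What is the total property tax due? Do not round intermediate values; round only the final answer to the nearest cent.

$7,539.42

Assessed value = $1,320,000 × 0.38 = $501,600
Disabled-veteran exemption = min($41,000, 25% × $501,600) = min($41,000, $125,400) = $41,000 (dollar cap binds)
Taxable value = $501,600 − $54,600 − $41,000 = $406,000
City of Sagehill: $406,000 × 0.01 = $4,060
Water District: $406,000 × 0.00457 = $1,855.42
Cloverhill Township: $406,000 × 0.004 = $1,624
Total = $7,539.42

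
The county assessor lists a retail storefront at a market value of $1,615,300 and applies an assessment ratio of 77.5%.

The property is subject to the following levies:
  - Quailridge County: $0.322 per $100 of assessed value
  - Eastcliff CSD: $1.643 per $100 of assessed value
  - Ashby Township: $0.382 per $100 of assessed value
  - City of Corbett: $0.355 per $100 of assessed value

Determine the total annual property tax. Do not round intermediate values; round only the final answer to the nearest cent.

Assessed value = $1,615,300 × 0.775 = $1,251,857.5
Quailridge County: $1,251,857.5 × 0.00322 = $4,030.98115
Eastcliff CSD: $1,251,857.5 × 0.01643 = $20,568.018725
Ashby Township: $1,251,857.5 × 0.00382 = $4,782.09565
City of Corbett: $1,251,857.5 × 0.00355 = $4,444.094125
Total = $4,030.98115 + $20,568.018725 + $4,782.09565 + $4,444.094125 = $33,825.18965

$33,825.19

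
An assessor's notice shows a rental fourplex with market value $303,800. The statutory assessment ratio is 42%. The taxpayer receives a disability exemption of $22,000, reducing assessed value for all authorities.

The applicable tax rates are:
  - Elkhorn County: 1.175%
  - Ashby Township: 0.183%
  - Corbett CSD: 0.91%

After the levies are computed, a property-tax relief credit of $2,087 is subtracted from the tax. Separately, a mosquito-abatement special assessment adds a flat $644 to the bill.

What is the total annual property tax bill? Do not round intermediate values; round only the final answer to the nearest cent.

$951.92

Assessed value = $303,800 × 0.42 = $127,596
Taxable value = $127,596 − $22,000 = $105,596
Elkhorn County: $105,596 × 0.01175 = $1,240.753
Ashby Township: $105,596 × 0.00183 = $193.24068
Corbett CSD: $105,596 × 0.0091 = $960.9236
Levies subtotal = $2,394.91728
After credit = $2,394.91728 − $2,087 = $307.91728
Total = $307.91728 + $644 = $951.91728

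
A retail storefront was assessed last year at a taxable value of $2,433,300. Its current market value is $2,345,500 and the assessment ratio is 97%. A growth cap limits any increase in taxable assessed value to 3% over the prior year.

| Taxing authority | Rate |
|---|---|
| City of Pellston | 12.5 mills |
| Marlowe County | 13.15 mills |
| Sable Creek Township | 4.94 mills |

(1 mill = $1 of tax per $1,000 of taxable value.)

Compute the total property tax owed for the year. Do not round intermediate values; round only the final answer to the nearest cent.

Uncapped assessed value = $2,345,500 × 0.97 = $2,275,135
Cap limit = $2,433,300 × 1.03 = $2,506,299
Taxable assessed value = min($2,275,135, $2,506,299) = $2,275,135 (cap does not bind)
City of Pellston: $2,275,135 × 0.0125 = $28,439.1875
Marlowe County: $2,275,135 × 0.01315 = $29,918.02525
Sable Creek Township: $2,275,135 × 0.00494 = $11,239.1669
Total = $69,596.37965

$69,596.38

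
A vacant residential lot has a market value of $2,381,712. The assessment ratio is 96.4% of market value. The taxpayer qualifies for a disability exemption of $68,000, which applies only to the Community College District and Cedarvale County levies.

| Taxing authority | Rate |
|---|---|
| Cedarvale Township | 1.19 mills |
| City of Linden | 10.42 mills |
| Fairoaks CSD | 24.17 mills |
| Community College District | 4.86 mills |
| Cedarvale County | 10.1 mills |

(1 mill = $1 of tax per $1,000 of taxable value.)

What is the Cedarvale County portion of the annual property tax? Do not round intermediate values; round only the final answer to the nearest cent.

Assessed value = $2,381,712 × 0.964 = $2,295,970.368
Cedarvale County taxable value = $2,295,970.368 − $68,000 = $2,227,970.368
Cedarvale County levy = $2,227,970.368 × 0.0101 = $22,502.5007168

$22,502.50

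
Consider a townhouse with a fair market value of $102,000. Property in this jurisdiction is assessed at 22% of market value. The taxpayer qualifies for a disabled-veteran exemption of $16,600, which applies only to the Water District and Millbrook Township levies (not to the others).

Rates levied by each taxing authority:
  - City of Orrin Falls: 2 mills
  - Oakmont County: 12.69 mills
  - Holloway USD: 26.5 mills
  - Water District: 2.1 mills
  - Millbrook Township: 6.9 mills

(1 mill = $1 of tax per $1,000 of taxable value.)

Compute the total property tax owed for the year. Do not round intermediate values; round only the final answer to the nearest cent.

$976.86

Assessed value = $102,000 × 0.22 = $22,440
City of Orrin Falls: $22,440 × 0.002 = $44.88
Oakmont County: $22,440 × 0.01269 = $284.7636
Holloway USD: $22,440 × 0.0265 = $594.66
Water District: ($22,440 − $16,600) × 0.0021 = $5,840 × 0.0021 = $12.264
Millbrook Township: ($22,440 − $16,600) × 0.0069 = $5,840 × 0.0069 = $40.296
Total = $976.8636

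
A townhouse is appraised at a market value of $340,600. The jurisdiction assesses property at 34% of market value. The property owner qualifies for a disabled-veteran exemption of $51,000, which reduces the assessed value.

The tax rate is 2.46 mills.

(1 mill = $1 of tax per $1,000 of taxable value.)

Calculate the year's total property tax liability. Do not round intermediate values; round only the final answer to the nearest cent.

Assessed value = $340,600 × 0.34 = $115,804
Taxable value = $115,804 − $51,000 = $64,804
Tax = $64,804 × 0.00246 = $159.41784

$159.42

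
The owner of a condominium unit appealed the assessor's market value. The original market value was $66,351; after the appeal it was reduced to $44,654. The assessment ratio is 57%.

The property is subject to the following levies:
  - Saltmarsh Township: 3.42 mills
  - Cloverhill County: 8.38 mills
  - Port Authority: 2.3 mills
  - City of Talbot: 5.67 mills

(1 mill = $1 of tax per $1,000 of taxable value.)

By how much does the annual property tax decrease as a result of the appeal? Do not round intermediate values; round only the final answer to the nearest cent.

Old assessed value = $66,351 × 0.57 = $37,820.07
New assessed value = $44,654 × 0.57 = $25,452.78
Combined rate = 0.00342 + 0.00838 + 0.0023 + 0.00567 = 0.01977
Old tax = $37,820.07 × 0.01977 = $747.7027839
New tax = $25,452.78 × 0.01977 = $503.2014606
Reduction = $747.7027839 − $503.2014606 = $244.5013233

$244.50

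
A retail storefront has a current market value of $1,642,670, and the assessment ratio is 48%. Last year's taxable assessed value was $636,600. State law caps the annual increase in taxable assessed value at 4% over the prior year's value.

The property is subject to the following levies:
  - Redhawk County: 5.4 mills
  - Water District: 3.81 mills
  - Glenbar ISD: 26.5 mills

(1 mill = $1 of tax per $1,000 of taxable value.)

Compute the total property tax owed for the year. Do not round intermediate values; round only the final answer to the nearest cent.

$23,642.31

Uncapped assessed value = $1,642,670 × 0.48 = $788,481.6
Cap limit = $636,600 × 1.04 = $662,064
Taxable assessed value = min($788,481.6, $662,064) = $662,064 (cap binds)
Redhawk County: $662,064 × 0.0054 = $3,575.1456
Water District: $662,064 × 0.00381 = $2,522.46384
Glenbar ISD: $662,064 × 0.0265 = $17,544.696
Total = $23,642.30544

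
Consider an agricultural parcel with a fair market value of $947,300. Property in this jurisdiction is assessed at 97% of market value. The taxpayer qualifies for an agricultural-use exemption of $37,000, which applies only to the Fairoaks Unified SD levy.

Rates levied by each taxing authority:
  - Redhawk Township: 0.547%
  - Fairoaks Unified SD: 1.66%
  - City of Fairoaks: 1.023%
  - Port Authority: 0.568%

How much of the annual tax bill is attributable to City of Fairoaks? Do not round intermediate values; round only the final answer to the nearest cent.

$9,400.15

Assessed value = $947,300 × 0.97 = $918,881
City of Fairoaks taxable value = $918,881 (exemption does not apply)
City of Fairoaks levy = $918,881 × 0.01023 = $9,400.15263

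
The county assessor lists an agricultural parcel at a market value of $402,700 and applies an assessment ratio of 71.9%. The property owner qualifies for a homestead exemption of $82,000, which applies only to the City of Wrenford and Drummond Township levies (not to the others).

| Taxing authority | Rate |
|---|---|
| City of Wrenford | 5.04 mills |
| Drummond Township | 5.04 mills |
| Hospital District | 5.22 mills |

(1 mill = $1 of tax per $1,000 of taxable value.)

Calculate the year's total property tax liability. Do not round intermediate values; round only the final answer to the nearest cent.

Assessed value = $402,700 × 0.719 = $289,541.3
City of Wrenford: ($289,541.3 − $82,000) × 0.00504 = $207,541.3 × 0.00504 = $1,046.008152
Drummond Township: ($289,541.3 − $82,000) × 0.00504 = $207,541.3 × 0.00504 = $1,046.008152
Hospital District: $289,541.3 × 0.00522 = $1,511.405586
Total = $3,603.42189

$3,603.42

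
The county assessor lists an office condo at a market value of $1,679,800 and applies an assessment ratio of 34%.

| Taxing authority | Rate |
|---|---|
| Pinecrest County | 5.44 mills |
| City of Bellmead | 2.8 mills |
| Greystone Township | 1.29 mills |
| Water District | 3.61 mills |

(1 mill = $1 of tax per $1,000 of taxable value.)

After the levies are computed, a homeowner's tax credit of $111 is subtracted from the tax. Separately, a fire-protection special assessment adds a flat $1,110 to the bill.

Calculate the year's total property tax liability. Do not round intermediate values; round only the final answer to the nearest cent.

$8,503.67

Assessed value = $1,679,800 × 0.34 = $571,132
Pinecrest County: $571,132 × 0.00544 = $3,106.95808
City of Bellmead: $571,132 × 0.0028 = $1,599.1696
Greystone Township: $571,132 × 0.00129 = $736.76028
Water District: $571,132 × 0.00361 = $2,061.78652
Levies subtotal = $7,504.67448
After credit = $7,504.67448 − $111 = $7,393.67448
Total = $7,393.67448 + $1,110 = $8,503.67448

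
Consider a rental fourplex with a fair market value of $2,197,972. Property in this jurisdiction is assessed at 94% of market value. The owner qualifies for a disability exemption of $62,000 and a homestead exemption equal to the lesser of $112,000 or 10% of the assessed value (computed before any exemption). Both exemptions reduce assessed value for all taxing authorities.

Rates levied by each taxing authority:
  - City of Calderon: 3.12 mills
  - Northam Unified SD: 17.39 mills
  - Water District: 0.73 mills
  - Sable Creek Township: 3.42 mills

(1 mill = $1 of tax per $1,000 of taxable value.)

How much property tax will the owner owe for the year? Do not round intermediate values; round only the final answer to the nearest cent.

Assessed value = $2,197,972 × 0.94 = $2,066,093.68
Homestead exemption = min($112,000, 10% × $2,066,093.68) = min($112,000, $206,609.368) = $112,000 (dollar cap binds)
Taxable value = $2,066,093.68 − $62,000 − $112,000 = $1,892,093.68
City of Calderon: $1,892,093.68 × 0.00312 = $5,903.3322816
Northam Unified SD: $1,892,093.68 × 0.01739 = $32,903.5090952
Water District: $1,892,093.68 × 0.00073 = $1,381.2283864
Sable Creek Township: $1,892,093.68 × 0.00342 = $6,470.9603856
Total = $46,659.0301488

$46,659.03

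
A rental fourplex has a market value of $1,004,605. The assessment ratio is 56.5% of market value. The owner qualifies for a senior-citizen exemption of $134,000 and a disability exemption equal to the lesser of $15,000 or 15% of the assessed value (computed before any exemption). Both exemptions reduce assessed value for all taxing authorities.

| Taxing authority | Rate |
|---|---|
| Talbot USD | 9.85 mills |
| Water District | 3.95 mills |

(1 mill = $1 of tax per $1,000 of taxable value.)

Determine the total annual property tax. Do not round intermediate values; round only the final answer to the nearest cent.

Assessed value = $1,004,605 × 0.565 = $567,601.825
Disability exemption = min($15,000, 15% × $567,601.825) = min($15,000, $85,140.27375) = $15,000 (dollar cap binds)
Taxable value = $567,601.825 − $134,000 − $15,000 = $418,601.825
Talbot USD: $418,601.825 × 0.00985 = $4,123.22797625
Water District: $418,601.825 × 0.00395 = $1,653.47720875
Total = $5,776.705185

$5,776.71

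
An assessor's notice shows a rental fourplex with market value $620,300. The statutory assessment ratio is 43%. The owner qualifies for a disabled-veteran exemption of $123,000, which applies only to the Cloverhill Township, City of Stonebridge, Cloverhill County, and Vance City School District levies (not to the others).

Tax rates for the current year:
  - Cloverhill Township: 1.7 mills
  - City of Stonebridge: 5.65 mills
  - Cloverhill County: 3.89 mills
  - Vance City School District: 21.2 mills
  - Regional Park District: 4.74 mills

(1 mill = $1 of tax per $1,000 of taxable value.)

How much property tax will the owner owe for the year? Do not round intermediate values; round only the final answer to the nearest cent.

Assessed value = $620,300 × 0.43 = $266,729
Cloverhill Township: ($266,729 − $123,000) × 0.0017 = $143,729 × 0.0017 = $244.3393
City of Stonebridge: ($266,729 − $123,000) × 0.00565 = $143,729 × 0.00565 = $812.06885
Cloverhill County: ($266,729 − $123,000) × 0.00389 = $143,729 × 0.00389 = $559.10581
Vance City School District: ($266,729 − $123,000) × 0.0212 = $143,729 × 0.0212 = $3,047.0548
Regional Park District: $266,729 × 0.00474 = $1,264.29546
Total = $5,926.86422

$5,926.86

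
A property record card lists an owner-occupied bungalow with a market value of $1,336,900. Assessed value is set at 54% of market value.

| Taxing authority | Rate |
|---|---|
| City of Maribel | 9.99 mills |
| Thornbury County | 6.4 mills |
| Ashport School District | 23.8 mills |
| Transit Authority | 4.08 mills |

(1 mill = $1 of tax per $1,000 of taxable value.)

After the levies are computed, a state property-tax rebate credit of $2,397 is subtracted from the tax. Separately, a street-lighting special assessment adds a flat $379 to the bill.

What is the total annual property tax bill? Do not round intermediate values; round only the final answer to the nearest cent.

Assessed value = $1,336,900 × 0.54 = $721,926
City of Maribel: $721,926 × 0.00999 = $7,212.04074
Thornbury County: $721,926 × 0.0064 = $4,620.3264
Ashport School District: $721,926 × 0.0238 = $17,181.8388
Transit Authority: $721,926 × 0.00408 = $2,945.45808
Levies subtotal = $31,959.66402
After credit = $31,959.66402 − $2,397 = $29,562.66402
Total = $29,562.66402 + $379 = $29,941.66402

$29,941.66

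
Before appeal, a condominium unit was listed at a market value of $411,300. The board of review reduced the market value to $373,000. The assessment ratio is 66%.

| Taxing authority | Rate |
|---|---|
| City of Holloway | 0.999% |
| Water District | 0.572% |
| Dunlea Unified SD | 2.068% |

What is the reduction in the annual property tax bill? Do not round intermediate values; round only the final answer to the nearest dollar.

Old assessed value = $411,300 × 0.66 = $271,458
New assessed value = $373,000 × 0.66 = $246,180
Combined rate = 0.00999 + 0.00572 + 0.02068 = 0.03639
Old tax = $271,458 × 0.03639 = $9,878.35662
New tax = $246,180 × 0.03639 = $8,958.4902
Reduction = $9,878.35662 − $8,958.4902 = $919.86642

$920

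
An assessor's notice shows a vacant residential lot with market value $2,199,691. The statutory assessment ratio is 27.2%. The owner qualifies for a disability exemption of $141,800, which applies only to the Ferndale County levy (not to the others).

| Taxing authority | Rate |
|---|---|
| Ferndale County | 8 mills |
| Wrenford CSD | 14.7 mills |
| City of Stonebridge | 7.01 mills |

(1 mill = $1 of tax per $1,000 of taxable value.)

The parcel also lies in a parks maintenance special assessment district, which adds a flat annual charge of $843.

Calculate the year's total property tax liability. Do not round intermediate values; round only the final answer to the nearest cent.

$17,484.57

Assessed value = $2,199,691 × 0.272 = $598,315.952
Ferndale County: ($598,315.952 − $141,800) × 0.008 = $456,515.952 × 0.008 = $3,652.127616
Wrenford CSD: $598,315.952 × 0.0147 = $8,795.2444944
City of Stonebridge: $598,315.952 × 0.00701 = $4,194.19482352
Levies subtotal = $16,641.56693392
Total = $16,641.56693392 + $843 = $17,484.56693392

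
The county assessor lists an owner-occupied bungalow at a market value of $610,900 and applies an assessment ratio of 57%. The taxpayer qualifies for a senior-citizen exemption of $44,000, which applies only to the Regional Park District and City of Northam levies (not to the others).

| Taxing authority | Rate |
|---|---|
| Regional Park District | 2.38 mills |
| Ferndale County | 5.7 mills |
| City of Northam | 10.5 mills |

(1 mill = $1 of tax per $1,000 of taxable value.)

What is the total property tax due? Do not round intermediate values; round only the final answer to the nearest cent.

$5,903.08

Assessed value = $610,900 × 0.57 = $348,213
Regional Park District: ($348,213 − $44,000) × 0.00238 = $304,213 × 0.00238 = $724.02694
Ferndale County: $348,213 × 0.0057 = $1,984.8141
City of Northam: ($348,213 − $44,000) × 0.0105 = $304,213 × 0.0105 = $3,194.2365
Total = $5,903.07754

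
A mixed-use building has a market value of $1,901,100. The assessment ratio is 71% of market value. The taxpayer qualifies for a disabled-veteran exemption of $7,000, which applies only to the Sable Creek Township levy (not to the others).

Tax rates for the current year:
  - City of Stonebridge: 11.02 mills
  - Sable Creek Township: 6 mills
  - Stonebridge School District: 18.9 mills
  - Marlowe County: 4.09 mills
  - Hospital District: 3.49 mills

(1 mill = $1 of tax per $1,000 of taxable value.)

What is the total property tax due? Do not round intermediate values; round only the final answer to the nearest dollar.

$58,673

Assessed value = $1,901,100 × 0.71 = $1,349,781
City of Stonebridge: $1,349,781 × 0.01102 = $14,874.58662
Sable Creek Township: ($1,349,781 − $7,000) × 0.006 = $1,342,781 × 0.006 = $8,056.686
Stonebridge School District: $1,349,781 × 0.0189 = $25,510.8609
Marlowe County: $1,349,781 × 0.00409 = $5,520.60429
Hospital District: $1,349,781 × 0.00349 = $4,710.73569
Total = $58,673.4735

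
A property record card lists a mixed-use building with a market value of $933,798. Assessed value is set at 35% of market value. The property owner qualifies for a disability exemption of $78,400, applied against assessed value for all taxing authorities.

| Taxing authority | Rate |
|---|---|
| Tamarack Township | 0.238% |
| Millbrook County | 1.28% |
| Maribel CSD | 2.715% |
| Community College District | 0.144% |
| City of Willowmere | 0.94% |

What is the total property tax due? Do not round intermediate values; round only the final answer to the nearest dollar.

$13,209

Assessed value = $933,798 × 0.35 = $326,829.3
Taxable value = $326,829.3 − $78,400 = $248,429.3
Tamarack Township: $248,429.3 × 0.00238 = $591.261734
Millbrook County: $248,429.3 × 0.0128 = $3,179.89504
Maribel CSD: $248,429.3 × 0.02715 = $6,744.855495
Community College District: $248,429.3 × 0.00144 = $357.738192
City of Willowmere: $248,429.3 × 0.0094 = $2,335.23542
Total = $591.261734 + $3,179.89504 + $6,744.855495 + $357.738192 + $2,335.23542 = $13,208.985881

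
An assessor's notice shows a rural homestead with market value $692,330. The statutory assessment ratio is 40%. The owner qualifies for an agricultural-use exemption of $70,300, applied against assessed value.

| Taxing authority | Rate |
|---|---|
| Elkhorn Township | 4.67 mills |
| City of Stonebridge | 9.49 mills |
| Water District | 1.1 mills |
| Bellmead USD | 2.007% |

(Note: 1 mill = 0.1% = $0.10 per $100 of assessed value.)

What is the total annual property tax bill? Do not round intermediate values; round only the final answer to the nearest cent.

$7,300.31

Assessed value = $692,330 × 0.4 = $276,932
Taxable value = $276,932 − $70,300 = $206,632
Elkhorn Township: $206,632 × 0.00467 = $964.97144
City of Stonebridge: $206,632 × 0.00949 = $1,960.93768
Water District: $206,632 × 0.0011 = $227.2952
Bellmead USD: $206,632 × 0.02007 = $4,147.10424
Total = $7,300.30856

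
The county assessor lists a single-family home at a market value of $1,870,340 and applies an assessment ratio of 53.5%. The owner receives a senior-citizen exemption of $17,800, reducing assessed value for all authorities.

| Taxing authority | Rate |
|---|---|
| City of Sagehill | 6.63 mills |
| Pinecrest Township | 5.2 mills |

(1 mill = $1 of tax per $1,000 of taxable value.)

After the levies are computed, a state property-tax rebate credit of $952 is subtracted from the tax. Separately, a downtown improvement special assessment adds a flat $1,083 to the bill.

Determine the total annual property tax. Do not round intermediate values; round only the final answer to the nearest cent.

Assessed value = $1,870,340 × 0.535 = $1,000,631.9
Taxable value = $1,000,631.9 − $17,800 = $982,831.9
City of Sagehill: $982,831.9 × 0.00663 = $6,516.175497
Pinecrest Township: $982,831.9 × 0.0052 = $5,110.72588
Levies subtotal = $11,626.901377
After credit = $11,626.901377 − $952 = $10,674.901377
Total = $10,674.901377 + $1,083 = $11,757.901377

$11,757.90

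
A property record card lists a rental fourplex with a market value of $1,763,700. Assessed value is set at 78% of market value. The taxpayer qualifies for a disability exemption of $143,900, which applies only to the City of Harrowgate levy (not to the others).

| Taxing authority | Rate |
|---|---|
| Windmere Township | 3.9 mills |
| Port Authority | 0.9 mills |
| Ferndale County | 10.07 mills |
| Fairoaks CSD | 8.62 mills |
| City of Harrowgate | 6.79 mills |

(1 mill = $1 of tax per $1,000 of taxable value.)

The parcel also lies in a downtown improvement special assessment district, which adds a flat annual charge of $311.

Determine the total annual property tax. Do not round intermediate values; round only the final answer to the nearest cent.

Assessed value = $1,763,700 × 0.78 = $1,375,686
Windmere Township: $1,375,686 × 0.0039 = $5,365.1754
Port Authority: $1,375,686 × 0.0009 = $1,238.1174
Ferndale County: $1,375,686 × 0.01007 = $13,853.15802
Fairoaks CSD: $1,375,686 × 0.00862 = $11,858.41332
City of Harrowgate: ($1,375,686 − $143,900) × 0.00679 = $1,231,786 × 0.00679 = $8,363.82694
Levies subtotal = $40,678.69108
Total = $40,678.69108 + $311 = $40,989.69108

$40,989.69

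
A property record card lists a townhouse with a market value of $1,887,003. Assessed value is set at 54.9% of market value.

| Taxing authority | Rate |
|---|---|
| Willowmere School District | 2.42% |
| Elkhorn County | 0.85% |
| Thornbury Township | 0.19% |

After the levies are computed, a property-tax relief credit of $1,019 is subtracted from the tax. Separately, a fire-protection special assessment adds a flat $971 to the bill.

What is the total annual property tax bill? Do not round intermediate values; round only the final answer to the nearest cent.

Assessed value = $1,887,003 × 0.549 = $1,035,964.647
Willowmere School District: $1,035,964.647 × 0.0242 = $25,070.3444574
Elkhorn County: $1,035,964.647 × 0.0085 = $8,805.6994995
Thornbury Township: $1,035,964.647 × 0.0019 = $1,968.3328293
Levies subtotal = $35,844.3767862
After credit = $35,844.3767862 − $1,019 = $34,825.3767862
Total = $34,825.3767862 + $971 = $35,796.3767862

$35,796.38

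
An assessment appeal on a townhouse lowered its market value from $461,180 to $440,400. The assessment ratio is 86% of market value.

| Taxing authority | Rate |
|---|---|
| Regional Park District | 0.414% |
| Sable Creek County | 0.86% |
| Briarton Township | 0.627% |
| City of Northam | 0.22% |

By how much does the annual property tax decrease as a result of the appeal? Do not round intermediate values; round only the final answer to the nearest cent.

$379.04

Old assessed value = $461,180 × 0.86 = $396,614.8
New assessed value = $440,400 × 0.86 = $378,744
Combined rate = 0.00414 + 0.0086 + 0.00627 + 0.0022 = 0.02121
Old tax = $396,614.8 × 0.02121 = $8,412.199908
New tax = $378,744 × 0.02121 = $8,033.16024
Reduction = $8,412.199908 − $8,033.16024 = $379.039668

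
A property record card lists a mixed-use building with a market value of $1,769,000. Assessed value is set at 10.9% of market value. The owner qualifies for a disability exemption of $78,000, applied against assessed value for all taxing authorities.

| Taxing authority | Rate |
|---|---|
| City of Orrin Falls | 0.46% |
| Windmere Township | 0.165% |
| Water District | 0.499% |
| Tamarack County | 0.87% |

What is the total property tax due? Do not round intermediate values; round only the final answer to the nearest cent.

Assessed value = $1,769,000 × 0.109 = $192,821
Taxable value = $192,821 − $78,000 = $114,821
City of Orrin Falls: $114,821 × 0.0046 = $528.1766
Windmere Township: $114,821 × 0.00165 = $189.45465
Water District: $114,821 × 0.00499 = $572.95679
Tamarack County: $114,821 × 0.0087 = $998.9427
Total = $528.1766 + $189.45465 + $572.95679 + $998.9427 = $2,289.53074

$2,289.53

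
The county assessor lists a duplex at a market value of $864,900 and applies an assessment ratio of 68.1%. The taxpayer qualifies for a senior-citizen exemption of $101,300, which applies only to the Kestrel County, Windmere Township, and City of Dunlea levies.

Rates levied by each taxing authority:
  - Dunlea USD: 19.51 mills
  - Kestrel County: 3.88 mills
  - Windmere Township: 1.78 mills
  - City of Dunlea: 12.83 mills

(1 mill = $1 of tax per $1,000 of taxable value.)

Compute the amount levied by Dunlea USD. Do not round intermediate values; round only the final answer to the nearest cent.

Assessed value = $864,900 × 0.681 = $588,996.9
Dunlea USD taxable value = $588,996.9 (exemption does not apply)
Dunlea USD levy = $588,996.9 × 0.01951 = $11,491.329519

$11,491.33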